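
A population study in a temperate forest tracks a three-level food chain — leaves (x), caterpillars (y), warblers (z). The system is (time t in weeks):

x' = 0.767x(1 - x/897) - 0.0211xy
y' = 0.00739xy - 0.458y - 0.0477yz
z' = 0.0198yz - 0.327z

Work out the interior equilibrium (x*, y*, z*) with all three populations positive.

x* ≈ 489, y* ≈ 16.5, z* ≈ 66.2

From dz/dt = 0: 0.0198y* = 0.327, so y* = 16.5.
From dx/dt = 0: 0.767(1 - x*/897) = 0.0211·16.5, giving x* = 897·(1 - 0.454) = 489.
From dy/dt = 0: 0.00739·489 - 0.458 = 0.0477z*, so z* = 3.16/0.0477 = 66.2.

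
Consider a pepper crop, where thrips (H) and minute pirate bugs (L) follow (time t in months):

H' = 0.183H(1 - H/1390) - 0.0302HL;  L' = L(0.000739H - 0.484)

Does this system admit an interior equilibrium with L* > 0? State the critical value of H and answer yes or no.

The predator equation gives dL/dt > 0 only when H > 0.484/0.000739 = 655.
Without the predator, H → K = 1390. Since 1390 > 655, the predator can invade and persist.

Threshold H = 655; K > 655, so yes, the predator persists.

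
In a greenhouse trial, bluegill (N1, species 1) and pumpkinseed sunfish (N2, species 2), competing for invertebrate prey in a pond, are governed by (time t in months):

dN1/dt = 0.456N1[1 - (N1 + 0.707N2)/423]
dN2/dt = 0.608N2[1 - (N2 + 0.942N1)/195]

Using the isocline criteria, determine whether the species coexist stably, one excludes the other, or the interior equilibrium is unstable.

Compare the nullcline intercepts: K1/α12 = 423/0.707 = 598 > K2 = 195; K2/α21 = 195/0.942 = 207 < K1 = 423.
Since the inequalities point opposite ways, species 1 can invade but species 2 cannot.

species 1 excludes species 2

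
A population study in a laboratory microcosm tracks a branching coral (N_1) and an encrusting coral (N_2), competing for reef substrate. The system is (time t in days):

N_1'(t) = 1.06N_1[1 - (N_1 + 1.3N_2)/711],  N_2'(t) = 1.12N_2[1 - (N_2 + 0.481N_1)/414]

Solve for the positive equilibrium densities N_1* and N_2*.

Setting both brackets to zero gives the nullclines N_1 + 1.3N_2 = 711 and 0.481N_1 + N_2 = 414.
Substituting N_2 = 414 - 0.481N_1 into the first: N_1(1 - 1.3·0.481) = 711 - 1.3·414.
So N_1* = 173/0.375 = 461, and then N_2* = 414 - 0.481·461 = 192.

N_1* ≈ 461, N_2* ≈ 192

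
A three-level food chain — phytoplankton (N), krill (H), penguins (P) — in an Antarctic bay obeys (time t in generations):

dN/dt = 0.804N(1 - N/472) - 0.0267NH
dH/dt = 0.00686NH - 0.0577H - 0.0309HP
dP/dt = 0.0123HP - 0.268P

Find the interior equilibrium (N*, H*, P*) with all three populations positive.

From dP/dt = 0: 0.0123H* = 0.268, so H* = 21.8.
From dN/dt = 0: 0.804(1 - N*/472) = 0.0267·21.8, giving N* = 472·(1 - 0.724) = 130.
From dH/dt = 0: 0.00686·130 - 0.0577 = 0.0309P*, so P* = 0.837/0.0309 = 27.1.

N* ≈ 130, H* ≈ 21.8, P* ≈ 27.1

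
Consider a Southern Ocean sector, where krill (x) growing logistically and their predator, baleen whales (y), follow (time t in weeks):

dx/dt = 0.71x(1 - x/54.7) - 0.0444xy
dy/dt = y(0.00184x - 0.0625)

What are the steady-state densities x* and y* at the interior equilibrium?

x* ≈ 34, y* ≈ 6.06

From dy/dt = 0 with y > 0: 0.00184x* = 0.0625, so x* = 34.
Substitute into dx/dt = 0: 0.71(1 - 34/54.7) = 0.0444y*.
The bracket is 0.379, giving y* = 0.269/0.0444 = 6.06.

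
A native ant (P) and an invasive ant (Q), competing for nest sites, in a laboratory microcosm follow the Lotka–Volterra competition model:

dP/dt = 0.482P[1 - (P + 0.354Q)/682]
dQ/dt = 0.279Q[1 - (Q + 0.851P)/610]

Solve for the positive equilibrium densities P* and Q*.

P* ≈ 667, Q* ≈ 42.4

Setting both brackets to zero gives the nullclines P + 0.354Q = 682 and 0.851P + Q = 610.
Substituting Q = 610 - 0.851P into the first: P(1 - 0.354·0.851) = 682 - 0.354·610.
So P* = 466/0.699 = 667, and then Q* = 610 - 0.851·667 = 42.4.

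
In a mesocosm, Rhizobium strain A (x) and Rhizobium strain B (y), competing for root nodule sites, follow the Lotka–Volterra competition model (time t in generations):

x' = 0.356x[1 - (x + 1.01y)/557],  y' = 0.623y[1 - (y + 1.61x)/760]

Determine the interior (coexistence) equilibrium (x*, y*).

Setting both brackets to zero gives the nullclines x + 1.01y = 557 and 1.61x + y = 760.
Substituting y = 760 - 1.61x into the first: x(1 - 1.01·1.61) = 557 - 1.01·760.
So x* = -211/-0.626 = 336, and then y* = 760 - 1.61·336 = 218.

x* ≈ 336, y* ≈ 218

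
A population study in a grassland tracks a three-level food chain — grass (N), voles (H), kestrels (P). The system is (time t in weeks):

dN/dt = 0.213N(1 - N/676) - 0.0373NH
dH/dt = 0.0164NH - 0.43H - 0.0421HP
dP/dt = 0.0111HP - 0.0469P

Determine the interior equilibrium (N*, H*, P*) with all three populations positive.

From dP/dt = 0: 0.0111H* = 0.0469, so H* = 4.23.
From dN/dt = 0: 0.213(1 - N*/676) = 0.0373·4.23, giving N* = 676·(1 - 0.74) = 176.
From dH/dt = 0: 0.0164·176 - 0.43 = 0.0421P*, so P* = 2.45/0.0421 = 58.3.

N* ≈ 176, H* ≈ 4.23, P* ≈ 58.3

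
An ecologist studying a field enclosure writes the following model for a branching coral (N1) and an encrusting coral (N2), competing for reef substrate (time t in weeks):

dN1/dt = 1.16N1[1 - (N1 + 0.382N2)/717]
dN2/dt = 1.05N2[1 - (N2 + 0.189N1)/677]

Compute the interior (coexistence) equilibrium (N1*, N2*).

N1* ≈ 494, N2* ≈ 584

Setting both brackets to zero gives the nullclines N1 + 0.382N2 = 717 and 0.189N1 + N2 = 677.
Substituting N2 = 677 - 0.189N1 into the first: N1(1 - 0.382·0.189) = 717 - 0.382·677.
So N1* = 458/0.928 = 494, and then N2* = 677 - 0.189·494 = 584.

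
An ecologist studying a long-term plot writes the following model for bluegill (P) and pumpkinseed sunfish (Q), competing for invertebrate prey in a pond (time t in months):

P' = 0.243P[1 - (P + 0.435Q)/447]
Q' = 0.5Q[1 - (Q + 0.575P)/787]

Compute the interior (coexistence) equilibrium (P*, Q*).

P* ≈ 140, Q* ≈ 707

Setting both brackets to zero gives the nullclines P + 0.435Q = 447 and 0.575P + Q = 787.
Substituting Q = 787 - 0.575P into the first: P(1 - 0.435·0.575) = 447 - 0.435·787.
So P* = 105/0.75 = 140, and then Q* = 787 - 0.575·140 = 707.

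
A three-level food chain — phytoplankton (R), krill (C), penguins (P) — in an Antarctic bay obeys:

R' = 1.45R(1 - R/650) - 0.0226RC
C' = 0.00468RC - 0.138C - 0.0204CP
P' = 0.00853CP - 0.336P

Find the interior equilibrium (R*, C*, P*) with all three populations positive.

R* ≈ 251, C* ≈ 39.4, P* ≈ 50.8

From dP/dt = 0: 0.00853C* = 0.336, so C* = 39.4.
From dR/dt = 0: 1.45(1 - R*/650) = 0.0226·39.4, giving R* = 650·(1 - 0.614) = 251.
From dC/dt = 0: 0.00468·251 - 0.138 = 0.0204P*, so P* = 1.04/0.0204 = 50.8.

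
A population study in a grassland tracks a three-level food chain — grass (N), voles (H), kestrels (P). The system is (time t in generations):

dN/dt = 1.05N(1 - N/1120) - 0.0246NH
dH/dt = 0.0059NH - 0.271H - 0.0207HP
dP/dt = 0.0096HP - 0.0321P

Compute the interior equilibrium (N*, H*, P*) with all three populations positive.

N* ≈ 1030, H* ≈ 3.34, P* ≈ 281

From dP/dt = 0: 0.0096H* = 0.0321, so H* = 3.34.
From dN/dt = 0: 1.05(1 - N*/1120) = 0.0246·3.34, giving N* = 1120·(1 - 0.0783) = 1030.
From dH/dt = 0: 0.0059·1030 - 0.271 = 0.0207P*, so P* = 5.82/0.0207 = 281.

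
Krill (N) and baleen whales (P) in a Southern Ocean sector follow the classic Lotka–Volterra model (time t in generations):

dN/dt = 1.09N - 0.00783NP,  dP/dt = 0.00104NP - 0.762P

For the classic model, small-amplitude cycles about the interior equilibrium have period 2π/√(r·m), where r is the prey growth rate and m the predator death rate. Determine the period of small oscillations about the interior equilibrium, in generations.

Here r = 1.09 and m = 0.762, so r·m = 0.831.
ω = √0.831 = 0.911 per generation, hence T = 2π/ω ≈ 6.89 generations.

T ≈ 6.89 generations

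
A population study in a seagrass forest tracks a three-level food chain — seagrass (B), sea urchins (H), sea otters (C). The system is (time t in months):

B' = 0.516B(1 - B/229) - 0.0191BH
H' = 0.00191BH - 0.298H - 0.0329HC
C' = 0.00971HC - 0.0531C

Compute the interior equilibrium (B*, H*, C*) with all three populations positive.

B* ≈ 183, H* ≈ 5.47, C* ≈ 1.55

From dC/dt = 0: 0.00971H* = 0.0531, so H* = 5.47.
From dB/dt = 0: 0.516(1 - B*/229) = 0.0191·5.47, giving B* = 229·(1 - 0.202) = 183.
From dH/dt = 0: 0.00191·183 - 0.298 = 0.0329C*, so C* = 0.0509/0.0329 = 1.55.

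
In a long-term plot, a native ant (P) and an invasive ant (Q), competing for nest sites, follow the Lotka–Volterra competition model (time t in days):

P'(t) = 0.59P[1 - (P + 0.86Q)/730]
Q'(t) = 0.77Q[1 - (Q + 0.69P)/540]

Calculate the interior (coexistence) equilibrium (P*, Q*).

P* ≈ 653, Q* ≈ 89.3

Setting both brackets to zero gives the nullclines P + 0.86Q = 730 and 0.69P + Q = 540.
Substituting Q = 540 - 0.69P into the first: P(1 - 0.86·0.69) = 730 - 0.86·540.
So P* = 266/0.407 = 653, and then Q* = 540 - 0.69·653 = 89.3.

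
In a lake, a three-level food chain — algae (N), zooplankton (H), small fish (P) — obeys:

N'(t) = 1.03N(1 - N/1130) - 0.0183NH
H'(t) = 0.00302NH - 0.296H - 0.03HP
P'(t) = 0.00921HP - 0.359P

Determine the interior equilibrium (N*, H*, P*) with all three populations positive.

From dP/dt = 0: 0.00921H* = 0.359, so H* = 39.
From dN/dt = 0: 1.03(1 - N*/1130) = 0.0183·39, giving N* = 1130·(1 - 0.693) = 347.
From dH/dt = 0: 0.00302·347 - 0.296 = 0.03P*, so P* = 0.753/0.03 = 25.1.

N* ≈ 347, H* ≈ 39, P* ≈ 25.1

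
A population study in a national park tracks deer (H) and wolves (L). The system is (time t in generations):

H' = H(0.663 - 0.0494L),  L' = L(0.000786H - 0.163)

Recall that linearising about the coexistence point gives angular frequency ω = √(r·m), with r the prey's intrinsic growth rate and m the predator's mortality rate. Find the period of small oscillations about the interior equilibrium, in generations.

T ≈ 19.1 generations

Here r = 0.663 and m = 0.163, so r·m = 0.108.
ω = √0.108 = 0.329 per generation, hence T = 2π/ω ≈ 19.1 generations.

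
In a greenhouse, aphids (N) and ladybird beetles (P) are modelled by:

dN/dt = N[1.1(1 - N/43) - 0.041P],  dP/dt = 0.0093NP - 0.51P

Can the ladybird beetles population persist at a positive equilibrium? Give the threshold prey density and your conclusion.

Threshold N = 54.8; K < 54.8, so no, the predator goes extinct.

The predator equation gives dP/dt > 0 only when N > 0.51/0.0093 = 54.8.
Without the predator, N → K = 43. Since 43 < 54.8, the predator cannot invade.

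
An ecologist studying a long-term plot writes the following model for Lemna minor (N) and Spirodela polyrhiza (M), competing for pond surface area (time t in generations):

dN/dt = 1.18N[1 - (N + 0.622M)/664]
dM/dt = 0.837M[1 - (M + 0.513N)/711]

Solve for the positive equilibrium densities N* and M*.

N* ≈ 326, M* ≈ 544

Setting both brackets to zero gives the nullclines N + 0.622M = 664 and 0.513N + M = 711.
Substituting M = 711 - 0.513N into the first: N(1 - 0.622·0.513) = 664 - 0.622·711.
So N* = 222/0.681 = 326, and then M* = 711 - 0.513·326 = 544.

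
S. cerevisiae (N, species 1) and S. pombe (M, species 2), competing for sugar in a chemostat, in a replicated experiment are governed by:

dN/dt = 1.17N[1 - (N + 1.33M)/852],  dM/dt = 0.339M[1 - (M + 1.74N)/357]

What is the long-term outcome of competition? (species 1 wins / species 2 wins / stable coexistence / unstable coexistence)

species 1 excludes species 2

Compare the nullcline intercepts: K1/α12 = 852/1.33 = 641 > K2 = 357; K2/α21 = 357/1.74 = 205 < K1 = 852.
Since the inequalities point opposite ways, species 1 can invade but species 2 cannot.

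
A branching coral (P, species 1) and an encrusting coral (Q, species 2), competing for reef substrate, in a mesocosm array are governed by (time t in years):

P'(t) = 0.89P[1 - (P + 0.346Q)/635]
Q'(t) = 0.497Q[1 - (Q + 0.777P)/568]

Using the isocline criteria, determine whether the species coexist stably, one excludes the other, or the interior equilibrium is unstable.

Compare the nullcline intercepts: K1/α12 = 635/0.346 = 1840 > K2 = 568; K2/α21 = 568/0.777 = 731 > K1 = 635.
Since both inequalities hold, each species can invade when rare, so the interior equilibrium is stable.

stable coexistence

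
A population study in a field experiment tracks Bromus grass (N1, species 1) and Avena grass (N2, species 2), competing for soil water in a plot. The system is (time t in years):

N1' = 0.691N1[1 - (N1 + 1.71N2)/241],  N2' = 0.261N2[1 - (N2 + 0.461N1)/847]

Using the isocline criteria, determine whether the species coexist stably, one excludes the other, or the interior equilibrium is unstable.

species 2 excludes species 1

Compare the nullcline intercepts: K1/α12 = 241/1.71 = 141 < K2 = 847; K2/α21 = 847/0.461 = 1840 > K1 = 241.
Since the inequalities point opposite ways, species 2 can invade but species 1 cannot.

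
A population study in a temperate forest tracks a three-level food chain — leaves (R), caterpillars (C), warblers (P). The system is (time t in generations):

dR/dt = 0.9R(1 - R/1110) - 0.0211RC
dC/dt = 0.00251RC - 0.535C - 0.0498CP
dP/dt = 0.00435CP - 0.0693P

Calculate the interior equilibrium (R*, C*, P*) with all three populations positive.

From dP/dt = 0: 0.00435C* = 0.0693, so C* = 15.9.
From dR/dt = 0: 0.9(1 - R*/1110) = 0.0211·15.9, giving R* = 1110·(1 - 0.373) = 695.
From dC/dt = 0: 0.00251·695 - 0.535 = 0.0498P*, so P* = 1.21/0.0498 = 24.3.

R* ≈ 695, C* ≈ 15.9, P* ≈ 24.3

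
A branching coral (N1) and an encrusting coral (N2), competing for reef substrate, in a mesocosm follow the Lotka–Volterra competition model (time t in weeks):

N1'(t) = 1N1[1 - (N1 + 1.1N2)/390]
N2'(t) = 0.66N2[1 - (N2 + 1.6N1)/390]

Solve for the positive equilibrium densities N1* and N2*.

N1* ≈ 51.3, N2* ≈ 308

Setting both brackets to zero gives the nullclines N1 + 1.1N2 = 390 and 1.6N1 + N2 = 390.
Substituting N2 = 390 - 1.6N1 into the first: N1(1 - 1.1·1.6) = 390 - 1.1·390.
So N1* = -39/-0.76 = 51.3, and then N2* = 390 - 1.6·51.3 = 308.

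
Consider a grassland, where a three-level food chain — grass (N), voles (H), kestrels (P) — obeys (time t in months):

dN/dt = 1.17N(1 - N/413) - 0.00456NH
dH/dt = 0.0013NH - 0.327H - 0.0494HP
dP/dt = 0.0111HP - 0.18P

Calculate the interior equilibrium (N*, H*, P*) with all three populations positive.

N* ≈ 387, H* ≈ 16.2, P* ≈ 3.56

From dP/dt = 0: 0.0111H* = 0.18, so H* = 16.2.
From dN/dt = 0: 1.17(1 - N*/413) = 0.00456·16.2, giving N* = 413·(1 - 0.0632) = 387.
From dH/dt = 0: 0.0013·387 - 0.327 = 0.0494P*, so P* = 0.176/0.0494 = 3.56.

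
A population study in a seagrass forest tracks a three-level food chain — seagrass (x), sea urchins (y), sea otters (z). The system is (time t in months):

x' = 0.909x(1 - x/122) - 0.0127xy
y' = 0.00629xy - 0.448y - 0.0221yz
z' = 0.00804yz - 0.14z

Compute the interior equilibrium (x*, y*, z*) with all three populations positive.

From dz/dt = 0: 0.00804y* = 0.14, so y* = 17.4.
From dx/dt = 0: 0.909(1 - x*/122) = 0.0127·17.4, giving x* = 122·(1 - 0.243) = 92.3.
From dy/dt = 0: 0.00629·92.3 - 0.448 = 0.0221z*, so z* = 0.133/0.0221 = 6.

x* ≈ 92.3, y* ≈ 17.4, z* ≈ 6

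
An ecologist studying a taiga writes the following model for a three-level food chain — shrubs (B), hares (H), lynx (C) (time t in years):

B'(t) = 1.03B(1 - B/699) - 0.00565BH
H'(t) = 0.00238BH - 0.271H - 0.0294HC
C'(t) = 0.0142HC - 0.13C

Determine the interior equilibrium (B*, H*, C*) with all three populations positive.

B* ≈ 664, H* ≈ 9.15, C* ≈ 44.5

From dC/dt = 0: 0.0142H* = 0.13, so H* = 9.15.
From dB/dt = 0: 1.03(1 - B*/699) = 0.00565·9.15, giving B* = 699·(1 - 0.0502) = 664.
From dH/dt = 0: 0.00238·664 - 0.271 = 0.0294C*, so C* = 1.31/0.0294 = 44.5.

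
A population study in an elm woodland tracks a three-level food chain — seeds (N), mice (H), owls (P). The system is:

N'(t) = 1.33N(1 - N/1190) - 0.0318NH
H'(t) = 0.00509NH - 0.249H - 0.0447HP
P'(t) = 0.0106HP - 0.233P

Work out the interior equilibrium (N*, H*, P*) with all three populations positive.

N* ≈ 565, H* ≈ 22, P* ≈ 58.7

From dP/dt = 0: 0.0106H* = 0.233, so H* = 22.
From dN/dt = 0: 1.33(1 - N*/1190) = 0.0318·22, giving N* = 1190·(1 - 0.526) = 565.
From dH/dt = 0: 0.00509·565 - 0.249 = 0.0447P*, so P* = 2.62/0.0447 = 58.7.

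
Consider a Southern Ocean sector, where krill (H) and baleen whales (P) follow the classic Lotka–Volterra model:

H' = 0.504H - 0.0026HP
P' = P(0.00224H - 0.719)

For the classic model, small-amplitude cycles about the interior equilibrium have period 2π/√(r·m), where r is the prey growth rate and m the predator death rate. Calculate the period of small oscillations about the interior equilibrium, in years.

T ≈ 10.4 years

Here r = 0.504 and m = 0.719, so r·m = 0.362.
ω = √0.362 = 0.602 per year, hence T = 2π/ω ≈ 10.4 years.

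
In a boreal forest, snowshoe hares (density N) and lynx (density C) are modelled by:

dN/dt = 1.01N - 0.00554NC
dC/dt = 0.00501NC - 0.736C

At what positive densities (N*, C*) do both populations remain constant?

N* ≈ 147, C* ≈ 182

Set dC/dt = 0 with C > 0: 0.00501N - 0.736 = 0, so N* = 0.736/0.00501 = 147.
Set dN/dt = 0 with N > 0: 1.01 - 0.00554C = 0, so C* = 1.01/0.00554 = 182.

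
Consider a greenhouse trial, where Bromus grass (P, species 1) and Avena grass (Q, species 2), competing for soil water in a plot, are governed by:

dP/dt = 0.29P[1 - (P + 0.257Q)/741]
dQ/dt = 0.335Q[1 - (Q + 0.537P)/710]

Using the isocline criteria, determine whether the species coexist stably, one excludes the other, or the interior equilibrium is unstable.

Compare the nullcline intercepts: K1/α12 = 741/0.257 = 2880 > K2 = 710; K2/α21 = 710/0.537 = 1320 > K1 = 741.
Since both inequalities hold, each species can invade when rare, so the interior equilibrium is stable.

stable coexistence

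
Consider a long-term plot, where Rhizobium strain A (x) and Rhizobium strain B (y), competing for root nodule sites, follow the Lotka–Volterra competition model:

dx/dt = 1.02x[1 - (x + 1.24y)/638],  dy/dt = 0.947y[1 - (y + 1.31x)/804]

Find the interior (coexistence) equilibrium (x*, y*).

Setting both brackets to zero gives the nullclines x + 1.24y = 638 and 1.31x + y = 804.
Substituting y = 804 - 1.31x into the first: x(1 - 1.24·1.31) = 638 - 1.24·804.
So x* = -359/-0.624 = 575, and then y* = 804 - 1.31·575 = 50.9.

x* ≈ 575, y* ≈ 50.9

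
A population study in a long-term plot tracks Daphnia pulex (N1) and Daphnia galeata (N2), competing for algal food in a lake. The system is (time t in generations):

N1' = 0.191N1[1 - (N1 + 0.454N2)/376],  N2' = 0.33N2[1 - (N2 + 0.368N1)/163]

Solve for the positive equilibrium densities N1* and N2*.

Setting both brackets to zero gives the nullclines N1 + 0.454N2 = 376 and 0.368N1 + N2 = 163.
Substituting N2 = 163 - 0.368N1 into the first: N1(1 - 0.454·0.368) = 376 - 0.454·163.
So N1* = 302/0.833 = 363, and then N2* = 163 - 0.368·363 = 29.6.

N1* ≈ 363, N2* ≈ 29.6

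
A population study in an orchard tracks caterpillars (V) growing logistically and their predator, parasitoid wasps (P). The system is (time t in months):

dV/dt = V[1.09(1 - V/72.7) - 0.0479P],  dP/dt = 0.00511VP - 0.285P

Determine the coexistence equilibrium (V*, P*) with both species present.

V* ≈ 55.8, P* ≈ 5.3

From dP/dt = 0 with P > 0: 0.00511V* = 0.285, so V* = 55.8.
Substitute into dV/dt = 0: 1.09(1 - 55.8/72.7) = 0.0479P*.
The bracket is 0.233, giving P* = 0.254/0.0479 = 5.3.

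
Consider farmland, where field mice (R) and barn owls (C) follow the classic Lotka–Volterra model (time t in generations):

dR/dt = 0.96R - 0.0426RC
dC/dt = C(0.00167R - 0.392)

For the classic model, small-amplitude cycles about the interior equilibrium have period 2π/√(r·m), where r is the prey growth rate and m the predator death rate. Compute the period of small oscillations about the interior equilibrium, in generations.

Here r = 0.96 and m = 0.392, so r·m = 0.376.
ω = √0.376 = 0.613 per generation, hence T = 2π/ω ≈ 10.2 generations.

T ≈ 10.2 generations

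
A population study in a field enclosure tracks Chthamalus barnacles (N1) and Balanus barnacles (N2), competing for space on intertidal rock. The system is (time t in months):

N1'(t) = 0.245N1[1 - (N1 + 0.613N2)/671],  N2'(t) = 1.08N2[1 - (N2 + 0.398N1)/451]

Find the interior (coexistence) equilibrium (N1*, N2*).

Setting both brackets to zero gives the nullclines N1 + 0.613N2 = 671 and 0.398N1 + N2 = 451.
Substituting N2 = 451 - 0.398N1 into the first: N1(1 - 0.613·0.398) = 671 - 0.613·451.
So N1* = 395/0.756 = 522, and then N2* = 451 - 0.398·522 = 243.

N1* ≈ 522, N2* ≈ 243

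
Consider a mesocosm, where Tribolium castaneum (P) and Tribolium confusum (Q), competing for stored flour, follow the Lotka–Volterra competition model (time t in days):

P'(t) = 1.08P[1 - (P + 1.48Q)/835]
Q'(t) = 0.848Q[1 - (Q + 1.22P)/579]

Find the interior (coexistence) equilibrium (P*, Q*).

Setting both brackets to zero gives the nullclines P + 1.48Q = 835 and 1.22P + Q = 579.
Substituting Q = 579 - 1.22P into the first: P(1 - 1.48·1.22) = 835 - 1.48·579.
So P* = -21.9/-0.806 = 27.2, and then Q* = 579 - 1.22·27.2 = 546.

P* ≈ 27.2, Q* ≈ 546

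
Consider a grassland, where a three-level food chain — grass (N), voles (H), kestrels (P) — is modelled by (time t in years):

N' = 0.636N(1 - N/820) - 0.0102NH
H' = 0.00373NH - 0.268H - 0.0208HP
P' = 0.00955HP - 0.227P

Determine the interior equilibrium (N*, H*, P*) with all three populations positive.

N* ≈ 507, H* ≈ 23.8, P* ≈ 78.1

From dP/dt = 0: 0.00955H* = 0.227, so H* = 23.8.
From dN/dt = 0: 0.636(1 - N*/820) = 0.0102·23.8, giving N* = 820·(1 - 0.381) = 507.
From dH/dt = 0: 0.00373·507 - 0.268 = 0.0208P*, so P* = 1.62/0.0208 = 78.1.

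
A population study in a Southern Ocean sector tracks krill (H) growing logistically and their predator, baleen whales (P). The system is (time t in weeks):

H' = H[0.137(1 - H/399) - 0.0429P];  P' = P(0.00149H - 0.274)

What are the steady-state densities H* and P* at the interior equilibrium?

From dP/dt = 0 with P > 0: 0.00149H* = 0.274, so H* = 184.
Substitute into dH/dt = 0: 0.137(1 - 184/399) = 0.0429P*.
The bracket is 0.539, giving P* = 0.0739/0.0429 = 1.72.

H* ≈ 184, P* ≈ 1.72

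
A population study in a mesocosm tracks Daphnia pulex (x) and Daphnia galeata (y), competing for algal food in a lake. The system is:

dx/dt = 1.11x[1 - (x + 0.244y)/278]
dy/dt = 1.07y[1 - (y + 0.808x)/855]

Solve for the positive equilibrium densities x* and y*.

x* ≈ 86.4, y* ≈ 785

Setting both brackets to zero gives the nullclines x + 0.244y = 278 and 0.808x + y = 855.
Substituting y = 855 - 0.808x into the first: x(1 - 0.244·0.808) = 278 - 0.244·855.
So x* = 69.4/0.803 = 86.4, and then y* = 855 - 0.808·86.4 = 785.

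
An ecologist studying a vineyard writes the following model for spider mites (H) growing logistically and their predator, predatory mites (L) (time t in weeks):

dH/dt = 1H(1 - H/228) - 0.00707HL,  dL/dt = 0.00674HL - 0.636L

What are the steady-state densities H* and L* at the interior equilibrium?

H* ≈ 94.4, L* ≈ 82.9

From dL/dt = 0 with L > 0: 0.00674H* = 0.636, so H* = 94.4.
Substitute into dH/dt = 0: 1(1 - 94.4/228) = 0.00707L*.
The bracket is 0.586, giving L* = 0.586/0.00707 = 82.9.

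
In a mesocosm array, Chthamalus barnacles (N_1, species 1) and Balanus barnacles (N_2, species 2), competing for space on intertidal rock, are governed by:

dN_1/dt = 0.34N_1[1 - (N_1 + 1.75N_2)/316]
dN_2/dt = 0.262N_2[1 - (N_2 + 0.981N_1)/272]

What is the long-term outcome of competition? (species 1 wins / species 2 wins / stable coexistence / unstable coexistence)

unstable coexistence (outcome depends on initial conditions)

Compare the nullcline intercepts: K1/α12 = 316/1.75 = 181 < K2 = 272; K2/α21 = 272/0.981 = 277 < K1 = 316.
Since both are reversed, neither can invade when rare; the interior point is a saddle.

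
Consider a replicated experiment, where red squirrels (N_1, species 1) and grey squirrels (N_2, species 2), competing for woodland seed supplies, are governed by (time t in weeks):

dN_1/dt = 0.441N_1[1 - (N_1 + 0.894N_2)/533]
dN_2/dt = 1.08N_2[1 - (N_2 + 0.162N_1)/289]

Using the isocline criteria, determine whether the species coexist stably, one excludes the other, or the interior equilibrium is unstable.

Compare the nullcline intercepts: K1/α12 = 533/0.894 = 596 > K2 = 289; K2/α21 = 289/0.162 = 1780 > K1 = 533.
Since both inequalities hold, each species can invade when rare, so the interior equilibrium is stable.

stable coexistence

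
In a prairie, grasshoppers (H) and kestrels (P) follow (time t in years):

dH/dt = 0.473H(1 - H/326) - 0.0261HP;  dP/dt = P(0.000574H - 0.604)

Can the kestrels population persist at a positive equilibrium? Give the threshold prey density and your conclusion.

Threshold H = 1050; K < 1050, so no, the predator goes extinct.

The predator equation gives dP/dt > 0 only when H > 0.604/0.000574 = 1050.
Without the predator, H → K = 326. Since 326 < 1050, the predator cannot invade.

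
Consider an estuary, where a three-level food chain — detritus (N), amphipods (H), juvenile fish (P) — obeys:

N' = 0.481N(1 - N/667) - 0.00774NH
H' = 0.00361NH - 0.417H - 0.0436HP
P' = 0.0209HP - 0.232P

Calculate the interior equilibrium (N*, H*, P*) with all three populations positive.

From dP/dt = 0: 0.0209H* = 0.232, so H* = 11.1.
From dN/dt = 0: 0.481(1 - N*/667) = 0.00774·11.1, giving N* = 667·(1 - 0.179) = 548.
From dH/dt = 0: 0.00361·548 - 0.417 = 0.0436P*, so P* = 1.56/0.0436 = 35.8.

N* ≈ 548, H* ≈ 11.1, P* ≈ 35.8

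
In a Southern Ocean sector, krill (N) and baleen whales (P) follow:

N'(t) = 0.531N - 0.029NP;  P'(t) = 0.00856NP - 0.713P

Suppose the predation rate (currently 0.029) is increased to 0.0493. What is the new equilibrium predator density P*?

P* ≈ 10.8

At the interior fixed point, setting dN/dt = 0 with N > 0 fixes P* = (prey growth rate)/(NP coefficient) — independent of the other coefficients.
With the change, P* = 0.531/0.0493 = 10.8; it falls from 18.3.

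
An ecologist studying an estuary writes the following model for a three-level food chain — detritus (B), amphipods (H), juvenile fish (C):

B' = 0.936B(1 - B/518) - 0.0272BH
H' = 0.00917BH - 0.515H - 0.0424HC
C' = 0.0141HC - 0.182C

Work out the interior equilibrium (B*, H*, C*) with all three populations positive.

B* ≈ 324, H* ≈ 12.9, C* ≈ 57.9

From dC/dt = 0: 0.0141H* = 0.182, so H* = 12.9.
From dB/dt = 0: 0.936(1 - B*/518) = 0.0272·12.9, giving B* = 518·(1 - 0.375) = 324.
From dH/dt = 0: 0.00917·324 - 0.515 = 0.0424C*, so C* = 2.45/0.0424 = 57.9.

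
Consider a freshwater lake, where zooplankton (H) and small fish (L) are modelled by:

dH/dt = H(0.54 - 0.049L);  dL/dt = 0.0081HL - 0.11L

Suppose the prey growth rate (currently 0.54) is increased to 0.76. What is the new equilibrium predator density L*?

At the interior fixed point, setting dH/dt = 0 with H > 0 fixes L* = (prey growth rate)/(HL coefficient) — independent of the other coefficients.
With the change, L* = 0.76/0.049 = 15.5; it rises from 11.

L* ≈ 15.5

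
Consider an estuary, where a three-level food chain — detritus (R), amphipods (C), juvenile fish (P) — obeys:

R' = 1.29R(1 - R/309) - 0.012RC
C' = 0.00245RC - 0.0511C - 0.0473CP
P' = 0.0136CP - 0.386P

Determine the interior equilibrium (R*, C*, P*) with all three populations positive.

From dP/dt = 0: 0.0136C* = 0.386, so C* = 28.4.
From dR/dt = 0: 1.29(1 - R*/309) = 0.012·28.4, giving R* = 309·(1 - 0.264) = 227.
From dC/dt = 0: 0.00245·227 - 0.0511 = 0.0473P*, so P* = 0.506/0.0473 = 10.7.

R* ≈ 227, C* ≈ 28.4, P* ≈ 10.7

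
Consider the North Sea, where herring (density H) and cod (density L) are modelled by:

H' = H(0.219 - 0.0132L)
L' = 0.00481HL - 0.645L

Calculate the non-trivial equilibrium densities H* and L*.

Set dL/dt = 0 with L > 0: 0.00481H - 0.645 = 0, so H* = 0.645/0.00481 = 134.
Set dH/dt = 0 with H > 0: 0.219 - 0.0132L = 0, so L* = 0.219/0.0132 = 16.6.

H* ≈ 134, L* ≈ 16.6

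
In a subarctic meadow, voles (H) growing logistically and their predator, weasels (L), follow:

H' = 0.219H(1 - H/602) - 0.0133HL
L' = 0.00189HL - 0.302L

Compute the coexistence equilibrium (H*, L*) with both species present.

From dL/dt = 0 with L > 0: 0.00189H* = 0.302, so H* = 160.
Substitute into dH/dt = 0: 0.219(1 - 160/602) = 0.0133L*.
The bracket is 0.735, giving L* = 0.161/0.0133 = 12.1.

H* ≈ 160, L* ≈ 12.1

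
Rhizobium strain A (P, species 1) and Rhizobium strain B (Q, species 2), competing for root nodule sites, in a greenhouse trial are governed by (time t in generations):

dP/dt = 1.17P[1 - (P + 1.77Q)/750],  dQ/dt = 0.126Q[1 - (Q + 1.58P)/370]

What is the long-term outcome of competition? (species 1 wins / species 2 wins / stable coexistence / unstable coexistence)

Compare the nullcline intercepts: K1/α12 = 750/1.77 = 424 > K2 = 370; K2/α21 = 370/1.58 = 234 < K1 = 750.
Since the inequalities point opposite ways, species 1 can invade but species 2 cannot.

species 1 excludes species 2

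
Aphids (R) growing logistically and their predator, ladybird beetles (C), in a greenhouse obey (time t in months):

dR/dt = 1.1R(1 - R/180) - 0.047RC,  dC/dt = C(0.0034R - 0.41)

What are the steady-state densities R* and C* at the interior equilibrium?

From dC/dt = 0 with C > 0: 0.0034R* = 0.41, so R* = 121.
Substitute into dR/dt = 0: 1.1(1 - 121/180) = 0.047C*.
The bracket is 0.33, giving C* = 0.363/0.047 = 7.72.

R* ≈ 121, C* ≈ 7.72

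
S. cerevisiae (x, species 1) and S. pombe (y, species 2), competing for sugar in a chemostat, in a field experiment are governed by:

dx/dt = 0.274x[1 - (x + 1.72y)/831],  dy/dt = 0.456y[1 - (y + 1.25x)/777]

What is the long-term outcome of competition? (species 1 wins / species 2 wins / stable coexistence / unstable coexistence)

Compare the nullcline intercepts: K1/α12 = 831/1.72 = 483 < K2 = 777; K2/α21 = 777/1.25 = 622 < K1 = 831.
Since both are reversed, neither can invade when rare; the interior point is a saddle.

unstable coexistence (outcome depends on initial conditions)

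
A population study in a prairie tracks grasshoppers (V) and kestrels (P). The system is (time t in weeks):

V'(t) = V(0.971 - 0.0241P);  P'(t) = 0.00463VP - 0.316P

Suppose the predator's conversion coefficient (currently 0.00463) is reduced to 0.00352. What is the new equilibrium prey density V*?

At the interior fixed point, setting dP/dt = 0 with P > 0 fixes V* = (predator death rate)/(VP coefficient) — independent of the other coefficients.
With the change, V* = 0.316/0.00352 = 89.8; it rises from 68.3.

V* ≈ 89.8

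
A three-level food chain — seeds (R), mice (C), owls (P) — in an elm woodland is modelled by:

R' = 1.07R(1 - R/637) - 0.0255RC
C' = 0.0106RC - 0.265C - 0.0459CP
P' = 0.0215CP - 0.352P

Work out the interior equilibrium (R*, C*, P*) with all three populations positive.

R* ≈ 388, C* ≈ 16.4, P* ≈ 83.9

From dP/dt = 0: 0.0215C* = 0.352, so C* = 16.4.
From dR/dt = 0: 1.07(1 - R*/637) = 0.0255·16.4, giving R* = 637·(1 - 0.39) = 388.
From dC/dt = 0: 0.0106·388 - 0.265 = 0.0459P*, so P* = 3.85/0.0459 = 83.9.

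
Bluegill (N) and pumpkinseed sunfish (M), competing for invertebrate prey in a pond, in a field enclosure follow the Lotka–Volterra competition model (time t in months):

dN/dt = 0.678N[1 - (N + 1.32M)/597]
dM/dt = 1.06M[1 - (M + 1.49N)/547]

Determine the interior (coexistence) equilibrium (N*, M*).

N* ≈ 129, M* ≈ 354

Setting both brackets to zero gives the nullclines N + 1.32M = 597 and 1.49N + M = 547.
Substituting M = 547 - 1.49N into the first: N(1 - 1.32·1.49) = 597 - 1.32·547.
So N* = -125/-0.967 = 129, and then M* = 547 - 1.49·129 = 354.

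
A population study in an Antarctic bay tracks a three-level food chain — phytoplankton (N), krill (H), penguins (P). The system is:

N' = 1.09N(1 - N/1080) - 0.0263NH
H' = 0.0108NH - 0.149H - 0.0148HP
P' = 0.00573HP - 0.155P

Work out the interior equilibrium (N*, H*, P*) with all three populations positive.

N* ≈ 375, H* ≈ 27.1, P* ≈ 264

From dP/dt = 0: 0.00573H* = 0.155, so H* = 27.1.
From dN/dt = 0: 1.09(1 - N*/1080) = 0.0263·27.1, giving N* = 1080·(1 - 0.653) = 375.
From dH/dt = 0: 0.0108·375 - 0.149 = 0.0148P*, so P* = 3.9/0.0148 = 264.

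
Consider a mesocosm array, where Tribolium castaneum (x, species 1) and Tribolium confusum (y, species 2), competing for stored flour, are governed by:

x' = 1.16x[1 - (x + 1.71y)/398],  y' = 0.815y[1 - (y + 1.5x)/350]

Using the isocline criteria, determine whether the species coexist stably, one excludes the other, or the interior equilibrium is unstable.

unstable coexistence (outcome depends on initial conditions)

Compare the nullcline intercepts: K1/α12 = 398/1.71 = 233 < K2 = 350; K2/α21 = 350/1.5 = 233 < K1 = 398.
Since both are reversed, neither can invade when rare; the interior point is a saddle.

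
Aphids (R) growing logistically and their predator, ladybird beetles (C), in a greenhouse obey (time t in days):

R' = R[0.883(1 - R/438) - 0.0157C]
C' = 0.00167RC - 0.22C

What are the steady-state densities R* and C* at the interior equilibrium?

R* ≈ 132, C* ≈ 39.3

From dC/dt = 0 with C > 0: 0.00167R* = 0.22, so R* = 132.
Substitute into dR/dt = 0: 0.883(1 - 132/438) = 0.0157C*.
The bracket is 0.699, giving C* = 0.617/0.0157 = 39.3.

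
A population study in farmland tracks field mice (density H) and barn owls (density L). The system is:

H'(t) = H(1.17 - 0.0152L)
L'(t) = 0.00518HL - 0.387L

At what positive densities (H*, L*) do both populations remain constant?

H* ≈ 74.7, L* ≈ 77

Set dL/dt = 0 with L > 0: 0.00518H - 0.387 = 0, so H* = 0.387/0.00518 = 74.7.
Set dH/dt = 0 with H > 0: 1.17 - 0.0152L = 0, so L* = 1.17/0.0152 = 77.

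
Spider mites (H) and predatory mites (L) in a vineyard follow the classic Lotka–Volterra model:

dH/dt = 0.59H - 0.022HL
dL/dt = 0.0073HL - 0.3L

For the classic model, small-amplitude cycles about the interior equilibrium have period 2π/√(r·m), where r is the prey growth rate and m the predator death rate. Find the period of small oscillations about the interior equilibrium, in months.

T ≈ 14.9 months

Here r = 0.59 and m = 0.3, so r·m = 0.177.
ω = √0.177 = 0.421 per month, hence T = 2π/ω ≈ 14.9 months.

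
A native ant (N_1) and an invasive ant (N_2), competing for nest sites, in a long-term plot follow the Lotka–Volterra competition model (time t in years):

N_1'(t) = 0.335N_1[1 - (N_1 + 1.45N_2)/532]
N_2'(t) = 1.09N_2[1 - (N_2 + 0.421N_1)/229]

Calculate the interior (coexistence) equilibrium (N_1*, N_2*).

N_1* ≈ 513, N_2* ≈ 12.9

Setting both brackets to zero gives the nullclines N_1 + 1.45N_2 = 532 and 0.421N_1 + N_2 = 229.
Substituting N_2 = 229 - 0.421N_1 into the first: N_1(1 - 1.45·0.421) = 532 - 1.45·229.
So N_1* = 200/0.39 = 513, and then N_2* = 229 - 0.421·513 = 12.9.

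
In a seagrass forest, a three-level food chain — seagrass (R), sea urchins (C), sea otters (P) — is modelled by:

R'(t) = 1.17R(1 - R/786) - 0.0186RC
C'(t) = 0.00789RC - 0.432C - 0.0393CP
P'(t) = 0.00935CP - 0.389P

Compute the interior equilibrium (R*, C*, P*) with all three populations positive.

From dP/dt = 0: 0.00935C* = 0.389, so C* = 41.6.
From dR/dt = 0: 1.17(1 - R*/786) = 0.0186·41.6, giving R* = 786·(1 - 0.661) = 266.
From dC/dt = 0: 0.00789·266 - 0.432 = 0.0393P*, so P* = 1.67/0.0393 = 42.4.

R* ≈ 266, C* ≈ 41.6, P* ≈ 42.4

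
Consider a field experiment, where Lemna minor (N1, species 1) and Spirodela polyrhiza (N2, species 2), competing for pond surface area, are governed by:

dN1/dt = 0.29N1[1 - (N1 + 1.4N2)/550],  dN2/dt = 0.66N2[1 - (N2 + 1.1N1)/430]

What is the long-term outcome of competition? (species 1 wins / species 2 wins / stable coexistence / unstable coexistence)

unstable coexistence (outcome depends on initial conditions)

Compare the nullcline intercepts: K1/α12 = 550/1.4 = 393 < K2 = 430; K2/α21 = 430/1.1 = 391 < K1 = 550.
Since both are reversed, neither can invade when rare; the interior point is a saddle.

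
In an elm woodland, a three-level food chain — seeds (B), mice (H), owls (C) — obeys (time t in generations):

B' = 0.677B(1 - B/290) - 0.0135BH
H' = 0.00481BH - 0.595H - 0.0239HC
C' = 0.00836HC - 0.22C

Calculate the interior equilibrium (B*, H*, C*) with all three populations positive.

B* ≈ 138, H* ≈ 26.3, C* ≈ 2.84

From dC/dt = 0: 0.00836H* = 0.22, so H* = 26.3.
From dB/dt = 0: 0.677(1 - B*/290) = 0.0135·26.3, giving B* = 290·(1 - 0.525) = 138.
From dH/dt = 0: 0.00481·138 - 0.595 = 0.0239C*, so C* = 0.0679/0.0239 = 2.84.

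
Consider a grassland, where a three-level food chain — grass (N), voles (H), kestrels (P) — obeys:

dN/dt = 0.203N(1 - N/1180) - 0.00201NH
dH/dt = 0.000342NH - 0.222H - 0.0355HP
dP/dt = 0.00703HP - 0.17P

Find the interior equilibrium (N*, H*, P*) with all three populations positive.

N* ≈ 897, H* ≈ 24.2, P* ≈ 2.39

From dP/dt = 0: 0.00703H* = 0.17, so H* = 24.2.
From dN/dt = 0: 0.203(1 - N*/1180) = 0.00201·24.2, giving N* = 1180·(1 - 0.239) = 897.
From dH/dt = 0: 0.000342·897 - 0.222 = 0.0355P*, so P* = 0.0849/0.0355 = 2.39.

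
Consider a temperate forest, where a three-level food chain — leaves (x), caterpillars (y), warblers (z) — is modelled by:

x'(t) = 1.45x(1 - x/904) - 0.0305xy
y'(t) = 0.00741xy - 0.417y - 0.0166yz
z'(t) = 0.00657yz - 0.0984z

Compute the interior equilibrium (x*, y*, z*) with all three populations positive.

From dz/dt = 0: 0.00657y* = 0.0984, so y* = 15.
From dx/dt = 0: 1.45(1 - x*/904) = 0.0305·15, giving x* = 904·(1 - 0.315) = 619.
From dy/dt = 0: 0.00741·619 - 0.417 = 0.0166z*, so z* = 4.17/0.0166 = 251.

x* ≈ 619, y* ≈ 15, z* ≈ 251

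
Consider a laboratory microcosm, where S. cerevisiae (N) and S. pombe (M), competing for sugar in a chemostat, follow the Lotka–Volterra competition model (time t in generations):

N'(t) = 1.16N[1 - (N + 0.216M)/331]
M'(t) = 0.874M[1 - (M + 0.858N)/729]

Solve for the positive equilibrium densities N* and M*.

Setting both brackets to zero gives the nullclines N + 0.216M = 331 and 0.858N + M = 729.
Substituting M = 729 - 0.858N into the first: N(1 - 0.216·0.858) = 331 - 0.216·729.
So N* = 174/0.815 = 213, and then M* = 729 - 0.858·213 = 546.

N* ≈ 213, M* ≈ 546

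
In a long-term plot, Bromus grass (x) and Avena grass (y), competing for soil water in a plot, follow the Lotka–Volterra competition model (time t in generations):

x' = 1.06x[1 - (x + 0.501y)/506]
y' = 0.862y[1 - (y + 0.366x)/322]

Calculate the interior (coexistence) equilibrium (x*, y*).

x* ≈ 422, y* ≈ 168

Setting both brackets to zero gives the nullclines x + 0.501y = 506 and 0.366x + y = 322.
Substituting y = 322 - 0.366x into the first: x(1 - 0.501·0.366) = 506 - 0.501·322.
So x* = 345/0.817 = 422, and then y* = 322 - 0.366·422 = 168.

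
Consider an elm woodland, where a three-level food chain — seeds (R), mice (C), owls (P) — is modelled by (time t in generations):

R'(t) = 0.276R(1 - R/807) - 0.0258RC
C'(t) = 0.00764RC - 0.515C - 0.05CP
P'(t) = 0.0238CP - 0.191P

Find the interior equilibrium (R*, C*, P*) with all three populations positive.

R* ≈ 202, C* ≈ 8.03, P* ≈ 20.5

From dP/dt = 0: 0.0238C* = 0.191, so C* = 8.03.
From dR/dt = 0: 0.276(1 - R*/807) = 0.0258·8.03, giving R* = 807·(1 - 0.75) = 202.
From dC/dt = 0: 0.00764·202 - 0.515 = 0.05P*, so P* = 1.03/0.05 = 20.5.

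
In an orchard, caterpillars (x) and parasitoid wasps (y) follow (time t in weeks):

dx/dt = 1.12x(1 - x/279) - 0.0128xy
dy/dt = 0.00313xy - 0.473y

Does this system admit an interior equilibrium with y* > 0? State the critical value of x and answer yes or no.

Threshold x = 151; K > 151, so yes, the predator persists.

The predator equation gives dy/dt > 0 only when x > 0.473/0.00313 = 151.
Without the predator, x → K = 279. Since 279 > 151, the predator can invade and persist.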